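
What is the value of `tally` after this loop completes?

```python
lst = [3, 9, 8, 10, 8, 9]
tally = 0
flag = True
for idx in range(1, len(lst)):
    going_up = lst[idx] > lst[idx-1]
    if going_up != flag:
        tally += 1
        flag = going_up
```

Count direction changes in [3, 9, 8, 10, 8, 9]
`tally` takes the values: 0 → 1 → 2 → 3 → 4

Answer: 4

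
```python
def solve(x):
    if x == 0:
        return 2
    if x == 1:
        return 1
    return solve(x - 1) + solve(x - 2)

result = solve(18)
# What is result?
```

Build up from base cases: solve(0)=2, solve(1)=1, solve(2)=3, solve(3)=4, solve(4)=7, solve(5)=11, solve(6)=18, ..., solve(18)=5778

Answer: 5778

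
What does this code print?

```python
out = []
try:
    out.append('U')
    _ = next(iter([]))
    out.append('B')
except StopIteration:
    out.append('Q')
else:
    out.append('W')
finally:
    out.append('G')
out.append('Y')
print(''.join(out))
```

Execution trace: 'U' (try body) → 'Q' (except StopIteration) → 'G' (finally) → 'Y' (after the try/except). Output: UQGY

Answer: UQGY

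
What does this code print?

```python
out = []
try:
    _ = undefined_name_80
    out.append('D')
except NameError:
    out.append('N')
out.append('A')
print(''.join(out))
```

Execution trace: 'N' (except NameError) → 'A' (after the try/except). Output: NA

Answer: NA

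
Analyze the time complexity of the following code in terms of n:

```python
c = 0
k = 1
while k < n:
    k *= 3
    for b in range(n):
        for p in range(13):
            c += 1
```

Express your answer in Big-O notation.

Each loop level contributes: log n × n × 1. Multiplying the contributions gives O(n log n).

Answer: O(n log n)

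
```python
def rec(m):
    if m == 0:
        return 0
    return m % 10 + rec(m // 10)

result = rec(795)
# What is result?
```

Sum of digits of 795: 5 + 9 + 7 = 21

Answer: 21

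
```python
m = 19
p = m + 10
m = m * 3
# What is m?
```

Trace:
`m = 19` → m = 19
`p = m + 10` → p = 29
`m = m * 3` → m = 57
So m = 57

Answer: 57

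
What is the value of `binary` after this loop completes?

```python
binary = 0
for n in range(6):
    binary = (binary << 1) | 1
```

Build 6 consecutive 1-bits: 0b111111
`binary` takes the values: 0 → 1 → 3 → 7 → 15 → 31 → 63

Answer: 63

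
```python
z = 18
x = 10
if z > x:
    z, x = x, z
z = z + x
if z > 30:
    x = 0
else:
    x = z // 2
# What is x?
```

Trace:
`z = 18` → z = 18
`x = 10` → x = 10
`if z > x: ...` → z > x is True → z = 10; x = 18
`z = z + x` → z = 28
`if z > 30: ...` → z > 30 is False, take else branch → x = 14
So x = 14

Answer: 14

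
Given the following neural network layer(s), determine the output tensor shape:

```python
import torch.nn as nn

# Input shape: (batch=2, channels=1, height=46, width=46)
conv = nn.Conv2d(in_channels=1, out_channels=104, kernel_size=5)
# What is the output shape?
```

Input: (2, 1, 46, 46) -> Output: (2, 104, 42, 42)

Answer: (2, 104, 42, 42)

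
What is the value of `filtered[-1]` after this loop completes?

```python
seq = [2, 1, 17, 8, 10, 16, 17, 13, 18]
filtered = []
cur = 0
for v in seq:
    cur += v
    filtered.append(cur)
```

Cumulative sum ends at 102
`filtered` takes the values: [] → [2] → [2, 3] → [2, 3, 20] → [2, 3, 20, 28] → [2, 3, 20, 28, 38] → [2, 3, 20, 28, 38, 54] → [2, 3, 20, 28, 38, 54, 71] → [2, 3, 20, 28, 38, 54, 71, 84] → [2, 3, 20, 28, 38, 54, 71, 84, 102]
So `filtered[-1]` = 102

Answer: 102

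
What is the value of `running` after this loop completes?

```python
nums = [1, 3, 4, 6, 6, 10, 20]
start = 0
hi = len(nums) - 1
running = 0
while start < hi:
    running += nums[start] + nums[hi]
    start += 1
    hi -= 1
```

Sum of pairs from ends
`running` takes the values: 0 → 21 → 34 → 44

Answer: 44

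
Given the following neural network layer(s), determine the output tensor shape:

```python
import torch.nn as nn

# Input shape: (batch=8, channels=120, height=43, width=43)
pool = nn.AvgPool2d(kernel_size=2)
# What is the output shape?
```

Input: (8, 120, 43, 43) -> Output: (8, 120, 21, 21)

Answer: (8, 120, 21, 21)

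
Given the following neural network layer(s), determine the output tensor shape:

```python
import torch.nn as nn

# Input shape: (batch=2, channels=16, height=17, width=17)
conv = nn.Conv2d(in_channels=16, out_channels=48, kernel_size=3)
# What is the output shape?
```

Input: (2, 16, 17, 17) -> Output: (2, 48, 15, 15)

Answer: (2, 48, 15, 15)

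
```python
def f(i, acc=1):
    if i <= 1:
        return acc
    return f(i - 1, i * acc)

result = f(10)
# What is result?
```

Accumulator trace (n, acc): (10, 1) -> (9, 10) -> (8, 90) -> (7, 720) -> (6, 5040) -> (5, 30240) -> (4, 151200) -> (3, 604800) -> (2, 1814400) -> (1, 3628800) -> return 3628800

Answer: 3628800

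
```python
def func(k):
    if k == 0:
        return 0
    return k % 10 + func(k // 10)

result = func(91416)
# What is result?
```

Sum of digits of 91416: 6 + 1 + 4 + 1 + 9 = 21

Answer: 21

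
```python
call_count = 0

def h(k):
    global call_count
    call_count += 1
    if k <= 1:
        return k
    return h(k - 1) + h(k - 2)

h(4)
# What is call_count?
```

Calls(k) = 1 + Calls(k-1) + Calls(k-2); Calls(0)=Calls(1)=1. For k=4 this gives 9.

Answer: 9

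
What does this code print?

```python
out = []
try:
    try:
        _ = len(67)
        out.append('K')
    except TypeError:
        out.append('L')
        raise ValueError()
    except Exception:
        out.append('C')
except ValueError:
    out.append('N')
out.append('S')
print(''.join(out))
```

Execution trace: 'L' (inner except TypeError) → 'N' (outer except ValueError) → 'S' (after the try/except). Output: LNS

Answer: LNS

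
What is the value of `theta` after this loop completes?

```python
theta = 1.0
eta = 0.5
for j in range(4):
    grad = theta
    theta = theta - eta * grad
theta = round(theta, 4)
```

Gradient descent: w = 1.0 * (1 - 0.5)^4
`theta` takes the values: 1.0 → 0.5 → 0.25 → 0.125 → 0.0625

Answer: 0.0625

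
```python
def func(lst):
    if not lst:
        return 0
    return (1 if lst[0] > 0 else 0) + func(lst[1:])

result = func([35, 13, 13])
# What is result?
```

Count of positive elements in [35, 13, 13] = 3

Answer: 3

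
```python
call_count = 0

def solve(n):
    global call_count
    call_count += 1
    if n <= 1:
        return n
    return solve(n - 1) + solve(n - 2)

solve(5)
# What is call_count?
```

Calls(n) = 1 + Calls(n-1) + Calls(n-2); Calls(0)=Calls(1)=1. For n=5 this gives 15.

Answer: 15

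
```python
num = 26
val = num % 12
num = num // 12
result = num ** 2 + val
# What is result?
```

Trace:
`num = 26` → num = 26
`val = num % 12` → val = 2
`num = num // 12` → num = 2
`result = num ** 2 + val` → result = 6
So result = 6

Answer: 6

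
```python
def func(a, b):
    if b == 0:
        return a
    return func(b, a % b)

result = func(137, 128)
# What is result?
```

func(137, 128) -> func(128, 9) -> func(9, 2) -> func(2, 1) -> func(1, 0) -> 1

Answer: 1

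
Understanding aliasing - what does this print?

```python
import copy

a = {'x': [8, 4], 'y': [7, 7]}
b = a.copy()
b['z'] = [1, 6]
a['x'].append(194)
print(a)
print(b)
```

Key concept: shallow copy of dict with mutable values.
Step by step:
`a = {'x': [8, 4], 'y': [7, 7]}` → a = {'x': [8, 4], 'y': [7, 7]}
`b = a.copy()` → b = {'x': [8, 4], 'y': [7, 7]}
`b['z'] = [1, 6]` → b = {'x': [8, 4], 'y': [7, 7], 'z': [1, 6]}
`a['x'].append(194)` → a = {'x': [8, 4, 194], 'y': [7, 7]}; b = {'x': [8, 4, 194], 'y': [7, 7], 'z': [1, 6]}
`print(a)` → prints {'x': [8, 4, 194], 'y': [7, 7]}
`print(b)` → prints {'x': [8, 4, 194], 'y': [7, 7], 'z': [1, 6]}

Answer:
{'x': [8, 4, 194], 'y': [7, 7]}
{'x': [8, 4, 194], 'y': [7, 7], 'z': [1, 6]}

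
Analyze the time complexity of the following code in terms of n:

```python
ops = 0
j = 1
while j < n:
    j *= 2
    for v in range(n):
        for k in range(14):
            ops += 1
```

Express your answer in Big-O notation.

Each loop level contributes: log n × n × 1. Multiplying the contributions gives O(n log n).

Answer: O(n log n)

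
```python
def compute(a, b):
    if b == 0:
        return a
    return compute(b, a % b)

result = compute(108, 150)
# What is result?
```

compute(108, 150) -> compute(150, 108) -> compute(108, 42) -> compute(42, 24) -> compute(24, 18) -> compute(18, 6) -> compute(6, 0) -> 6

Answer: 6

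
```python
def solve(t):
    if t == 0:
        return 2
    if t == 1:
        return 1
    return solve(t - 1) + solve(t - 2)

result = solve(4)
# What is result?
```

Build up from base cases: solve(0)=2, solve(1)=1, solve(2)=3, solve(3)=4, solve(4)=7

Answer: 7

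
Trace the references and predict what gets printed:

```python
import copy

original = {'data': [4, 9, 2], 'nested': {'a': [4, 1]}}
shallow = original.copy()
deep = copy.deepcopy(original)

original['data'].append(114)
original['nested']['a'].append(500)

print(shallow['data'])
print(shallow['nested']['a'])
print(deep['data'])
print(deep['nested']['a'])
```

Key concept: comparing shallow vs deep copy.
Step by step:
`original = {'data': [4, 9, 2], 'nested': {'a': [4, 1]}}` → original = {'data': [4, 9, 2], 'nested': {'a': [4, 1]}}
`shallow = original.copy()` → shallow = {'data': [4, 9, 2], 'nested': {'a': [4, 1]}}
`deep = copy.deepcopy(original)` → deep = {'data': [4, 9, 2], 'nested': {'a': [4, 1]}}
`original['data'].append(114)` → original = {'data': [4, 9, 2, 114], 'nested': {'a': [4, 1]}}; shallow = {'data': [4, 9, 2, 114], 'nested': {'a': [4, 1]}}
`original['nested']['a'].append(500)` → original = {'data': [4, 9, 2, 114], 'nested': {'a': [4, 1, 500]}}; shallow = {'data': [4, 9, 2, 114], 'nested': {'a': [4, 1, 500]}}
`print(shallow['data'])` → prints [4, 9, 2, 114]
`print(shallow['nested']['a'])` → prints [4, 1, 500]
`print(deep['data'])` → prints [4, 9, 2]
`print(deep['nested']['a'])` → prints [4, 1]

Answer:
[4, 9, 2, 114]
[4, 1, 500]
[4, 9, 2]
[4, 1]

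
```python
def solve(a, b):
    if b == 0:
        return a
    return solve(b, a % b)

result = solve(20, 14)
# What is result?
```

solve(20, 14) -> solve(14, 6) -> solve(6, 2) -> solve(2, 0) -> 2

Answer: 2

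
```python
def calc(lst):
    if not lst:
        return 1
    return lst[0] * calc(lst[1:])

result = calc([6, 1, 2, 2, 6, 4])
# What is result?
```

Product over [6, 1, 2, 2, 6, 4] = 6 * 1 * 2 * 2 * 6 * 4 = 576

Answer: 576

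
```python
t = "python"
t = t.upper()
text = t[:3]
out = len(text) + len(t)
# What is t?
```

Trace:
`t = "python"` → t = 'python'
`t = t.upper()` → t = 'PYTHON'
`text = t[:3]` → text = 'PYT'
`out = len(text) + len(t)` → out = 9
So t = 'PYTHON'

Answer: 'PYTHON'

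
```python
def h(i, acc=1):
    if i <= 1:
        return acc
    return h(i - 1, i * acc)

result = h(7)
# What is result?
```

Accumulator trace (n, acc): (7, 1) -> (6, 7) -> (5, 42) -> (4, 210) -> (3, 840) -> (2, 2520) -> (1, 5040) -> return 5040

Answer: 5040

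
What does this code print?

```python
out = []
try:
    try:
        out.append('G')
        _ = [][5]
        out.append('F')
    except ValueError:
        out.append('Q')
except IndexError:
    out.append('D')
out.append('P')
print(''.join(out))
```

Execution trace: 'G' (try body) → 'D' (outer except IndexError) → 'P' (after the try/except). Output: GDP

Answer: GDP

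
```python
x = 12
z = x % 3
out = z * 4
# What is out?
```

Trace:
`x = 12` → x = 12
`z = x % 3` → z = 0
`out = z * 4` → out = 0
So out = 0

Answer: 0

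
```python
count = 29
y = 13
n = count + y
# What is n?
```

Trace:
`count = 29` → count = 29
`y = 13` → y = 13
`n = count + y` → n = 42
So n = 42

Answer: 42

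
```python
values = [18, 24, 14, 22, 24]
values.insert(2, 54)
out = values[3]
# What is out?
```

Trace:
`values = [18, 24, 14, 22, 24]` → values = [18, 24, 14, 22, 24]
`values.insert(2, 54)` → values = [18, 24, 54, 14, 22, 24]
`out = values[3]` → out = 14
So out = 14

Answer: 14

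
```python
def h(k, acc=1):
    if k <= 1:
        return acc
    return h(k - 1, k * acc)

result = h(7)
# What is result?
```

Accumulator trace (n, acc): (7, 1) -> (6, 7) -> (5, 42) -> (4, 210) -> (3, 840) -> (2, 2520) -> (1, 5040) -> return 5040

Answer: 5040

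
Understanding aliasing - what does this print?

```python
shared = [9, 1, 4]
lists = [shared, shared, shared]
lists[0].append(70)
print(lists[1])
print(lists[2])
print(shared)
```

Key concept: list of same reference.
Step by step:
`shared = [9, 1, 4]` → shared = [9, 1, 4]
`lists = [shared, shared, shared]` → lists = [[9, 1, 4], [9, 1, 4], [9, 1, 4]]
`lists[0].append(70)` → shared = [9, 1, 4, 70]; lists = [[9, 1, 4, 70], [9, 1, 4, 70], [9, 1, 4, 70]]
`print(lists[1])` → prints [9, 1, 4, 70]
`print(lists[2])` → prints [9, 1, 4, 70]
`print(shared)` → prints [9, 1, 4, 70]

Answer:
[9, 1, 4, 70]
[9, 1, 4, 70]
[9, 1, 4, 70]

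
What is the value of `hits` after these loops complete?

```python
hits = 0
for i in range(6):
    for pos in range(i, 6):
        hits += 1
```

Upper triangle: 6 + 5 + ... + 1
`hits` takes the values: 0 → 1 → 2 → 3 → 4 → 5 → 6 → 7 → 8 → 9 → 10 → 11 → 12 → 13 → 14 → 15 → 16 → 17 → 18 → 19 → 20 → 21

Answer: 21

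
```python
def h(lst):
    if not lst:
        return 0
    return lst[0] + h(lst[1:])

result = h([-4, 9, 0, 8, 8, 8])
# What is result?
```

(-4) + 9 + 0 + 8 + 8 + 8 + 0 = 29

Answer: 29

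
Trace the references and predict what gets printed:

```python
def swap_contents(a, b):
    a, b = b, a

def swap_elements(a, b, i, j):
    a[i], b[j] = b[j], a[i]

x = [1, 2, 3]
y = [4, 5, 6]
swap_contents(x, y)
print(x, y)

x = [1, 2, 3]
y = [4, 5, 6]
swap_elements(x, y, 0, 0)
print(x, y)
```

Key concept: parameter rebinding vs mutation.
Step by step:
`x = [1, 2, 3]` → x = [1, 2, 3]
`y = [4, 5, 6]` → y = [4, 5, 6]
`swap_contents(x, y)` → no visible change to tracked variables
`print(x, y)` → prints [1, 2, 3] [4, 5, 6]
`x = [1, 2, 3]` → x = [1, 2, 3]
`y = [4, 5, 6]` → y = [4, 5, 6]
`swap_elements(x, y, 0, 0)` → x = [4, 2, 3]; y = [1, 5, 6]
`print(x, y)` → prints [4, 2, 3] [1, 5, 6]

Answer:
[1, 2, 3] [4, 5, 6]
[4, 2, 3] [1, 5, 6]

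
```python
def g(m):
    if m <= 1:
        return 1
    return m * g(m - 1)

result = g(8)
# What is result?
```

g(8) = 8 * 7 * 6 * 5 * 4 * 3 * 2 * 1 = 40320

Answer: 40320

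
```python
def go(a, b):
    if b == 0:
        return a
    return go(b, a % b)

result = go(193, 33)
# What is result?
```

go(193, 33) -> go(33, 28) -> go(28, 5) -> go(5, 3) -> go(3, 2) -> go(2, 1) -> go(1, 0) -> 1

Answer: 1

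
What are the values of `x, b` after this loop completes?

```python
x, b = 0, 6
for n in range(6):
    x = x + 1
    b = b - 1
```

x goes 0→6, b goes 6→0
`x, b` takes the values: (0, 6) → (1, 6) → (1, 5) → (2, 5) → (2, 4) → (3, 4) → (3, 3) → (4, 3) → (4, 2) → (5, 2) → (5, 1) → (6, 1) → (6, 0)

Answer: 6, 0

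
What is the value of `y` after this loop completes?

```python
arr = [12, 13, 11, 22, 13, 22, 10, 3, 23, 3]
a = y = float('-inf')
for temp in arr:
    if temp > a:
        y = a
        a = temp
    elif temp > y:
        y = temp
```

Second largest (with repeats) in [12, 13, 11, 22, 13, 22, 10, 3, 23, 3]
`y` takes the values: -inf → 12 → 13 → 22

Answer: 22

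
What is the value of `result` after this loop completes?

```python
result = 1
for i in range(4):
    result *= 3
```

3^4 = 81
`result` takes the values: 1 → 3 → 9 → 27 → 81

Answer: 81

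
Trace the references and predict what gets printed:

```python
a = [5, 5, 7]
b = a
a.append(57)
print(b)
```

Key concept: basic list aliasing.
Step by step:
`a = [5, 5, 7]` → a = [5, 5, 7]
`b = a` → b = [5, 5, 7] (same object as a)
`a.append(57)` → a = [5, 5, 7, 57] (same object as b); b = [5, 5, 7, 57] (same object as a)
`print(b)` → prints [5, 5, 7, 57]

Answer: [5, 5, 7, 57]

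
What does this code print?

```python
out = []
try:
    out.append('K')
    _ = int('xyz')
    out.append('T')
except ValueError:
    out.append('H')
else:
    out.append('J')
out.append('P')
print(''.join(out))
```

Execution trace: 'K' (try body) → 'H' (except ValueError) → 'P' (after the try/except). Output: KHP

Answer: KHP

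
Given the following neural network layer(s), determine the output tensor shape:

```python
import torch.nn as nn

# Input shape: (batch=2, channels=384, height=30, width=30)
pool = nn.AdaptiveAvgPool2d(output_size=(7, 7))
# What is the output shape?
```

Input: (2, 384, 30, 30) -> Output: (2, 384, 7, 7)

Answer: (2, 384, 7, 7)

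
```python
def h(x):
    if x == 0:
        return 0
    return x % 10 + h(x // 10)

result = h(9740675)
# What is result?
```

Sum of digits of 9740675: 5 + 7 + 6 + 0 + 4 + 7 + 9 = 38

Answer: 38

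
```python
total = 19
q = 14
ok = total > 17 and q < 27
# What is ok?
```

Trace:
`total = 19` → total = 19
`q = 14` → q = 14
`ok = total > 17 and q < 27` → ok = True
So ok = True

Answer: True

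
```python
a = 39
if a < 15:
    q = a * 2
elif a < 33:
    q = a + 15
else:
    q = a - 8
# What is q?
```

Trace:
`a = 39` → a = 39
`if a < 15: ...` → a < 15 is False, a < 33 is False, take else branch → q = 31
So q = 31

Answer: 31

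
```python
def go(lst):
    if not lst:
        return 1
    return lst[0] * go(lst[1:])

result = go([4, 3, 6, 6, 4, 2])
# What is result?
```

Product over [4, 3, 6, 6, 4, 2] = 4 * 3 * 6 * 6 * 4 * 2 = 3456

Answer: 3456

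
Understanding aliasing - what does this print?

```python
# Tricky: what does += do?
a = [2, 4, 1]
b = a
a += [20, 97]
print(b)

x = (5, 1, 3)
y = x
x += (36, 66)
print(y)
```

Key concept: += behavior differs for mutable vs immutable.
Step by step:
`a = [2, 4, 1]` → a = [2, 4, 1]
`b = a` → b = [2, 4, 1] (same object as a)
`a += [20, 97]` → a = [2, 4, 1, 20, 97] (same object as b); b = [2, 4, 1, 20, 97] (same object as a)
`print(b)` → prints [2, 4, 1, 20, 97]
`x = (5, 1, 3)` → x = (5, 1, 3)
`y = x` → y = (5, 1, 3)
`x += (36, 66)` → x = (5, 1, 3, 36, 66)
`print(y)` → prints (5, 1, 3)

Answer:
[2, 4, 1, 20, 97]
(5, 1, 3)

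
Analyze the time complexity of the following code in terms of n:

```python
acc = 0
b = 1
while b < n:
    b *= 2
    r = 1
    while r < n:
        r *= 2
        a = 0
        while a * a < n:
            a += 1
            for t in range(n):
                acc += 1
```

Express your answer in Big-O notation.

Each loop level contributes: log n × log n × √n × n. Multiplying the contributions gives O(n√n log² n).

Answer: O(n√n log² n)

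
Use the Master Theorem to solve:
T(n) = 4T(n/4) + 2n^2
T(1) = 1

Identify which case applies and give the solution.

a=4, b=4, f(n)=2n^2. log_4(4) = 1. Since c=2 > 1 and the regularity condition holds (4(n/4)^2 = (4/4^2)n^2 with 4/4^2 < 1), Case 3 applies: T(n) = Θ(f(n)) = O(n^2).

Answer: O(n^2) - Case 3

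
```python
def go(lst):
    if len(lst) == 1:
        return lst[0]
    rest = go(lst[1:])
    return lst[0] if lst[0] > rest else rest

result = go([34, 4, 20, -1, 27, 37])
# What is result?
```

Recursive max over [34, 4, 20, -1, 27, 37] = 37

Answer: 37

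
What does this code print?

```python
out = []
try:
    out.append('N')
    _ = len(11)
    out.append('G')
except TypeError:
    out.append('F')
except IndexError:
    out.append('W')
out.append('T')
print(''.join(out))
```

Execution trace: 'N' (try body) → 'F' (except TypeError) → 'T' (after the try/except). Output: NFT

Answer: NFT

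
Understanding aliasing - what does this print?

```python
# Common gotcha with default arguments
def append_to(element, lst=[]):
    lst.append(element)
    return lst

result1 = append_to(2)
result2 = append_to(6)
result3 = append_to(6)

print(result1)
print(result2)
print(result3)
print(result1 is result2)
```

Key concept: mutable default argument gotcha.
Step by step:
`result1 = append_to(2)` → result1 = [2]
`result2 = append_to(6)` → result1 = [2, 6] (same object as result2); result2 = [2, 6] (same object as result1)
`result3 = append_to(6)` → result1 = [2, 6, 6] (same object as result2, result3); result2 = [2, 6, 6] (same object as result1, result3); result3 = [2, 6, 6] (same object as result1, result2)
`print(result1)` → prints [2, 6, 6]
`print(result2)` → prints [2, 6, 6]
`print(result3)` → prints [2, 6, 6]
`print(result1 is result2)` → prints True

Answer:
[2, 6, 6]
[2, 6, 6]
[2, 6, 6]
True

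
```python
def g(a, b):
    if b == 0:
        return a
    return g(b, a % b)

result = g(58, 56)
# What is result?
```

g(58, 56) -> g(56, 2) -> g(2, 0) -> 2

Answer: 2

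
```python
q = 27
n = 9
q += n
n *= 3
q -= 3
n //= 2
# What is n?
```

Trace:
`q = 27` → q = 27
`n = 9` → n = 9
`q += n` → q = 36
`n *= 3` → n = 27
`q -= 3` → q = 33
`n //= 2` → n = 13
So n = 13

Answer: 13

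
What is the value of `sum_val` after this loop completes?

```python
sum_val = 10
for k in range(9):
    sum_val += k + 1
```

Start at 10, add 1 to 9 = 55
`sum_val` takes the values: 10 → 11 → 13 → 16 → 20 → 25 → 31 → 38 → 46 → 55

Answer: 55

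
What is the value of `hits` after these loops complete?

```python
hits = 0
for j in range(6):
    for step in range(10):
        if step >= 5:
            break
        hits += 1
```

Inner breaks at 5, outer runs 6 times
`hits` takes the values: 0 → 1 → 2 → 3 → 4 → 5 → 6 → 7 → 8 → 9 → 10 → 11 → 12 → 13 → 14 → 15 → 16 → 17 → 18 → 19 → 20 → 21 → 22 → 23 → 24 → 25 → 26 → 27 → 28 → 29 → 30

Answer: 30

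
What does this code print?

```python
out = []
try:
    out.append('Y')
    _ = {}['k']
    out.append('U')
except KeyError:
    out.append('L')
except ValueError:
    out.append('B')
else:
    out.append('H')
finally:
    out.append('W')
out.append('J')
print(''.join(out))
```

Execution trace: 'Y' (try body) → 'L' (except KeyError) → 'W' (finally) → 'J' (after the try/except). Output: YLWJ

Answer: YLWJ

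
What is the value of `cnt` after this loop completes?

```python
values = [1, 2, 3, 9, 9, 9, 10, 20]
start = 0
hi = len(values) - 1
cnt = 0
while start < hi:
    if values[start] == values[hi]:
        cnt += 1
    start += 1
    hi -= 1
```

Count matching pairs from ends
`cnt` takes the values: 0 → 1

Answer: 1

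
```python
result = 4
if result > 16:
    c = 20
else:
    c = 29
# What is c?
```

Trace:
`result = 4` → result = 4
`if result > 16: ...` → result > 16 is False, take else branch → c = 29
So c = 29

Answer: 29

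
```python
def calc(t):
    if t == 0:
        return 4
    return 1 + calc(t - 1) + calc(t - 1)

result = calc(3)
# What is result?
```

calc(t) = 1 + 2·calc(t-1), calc(0)=4. Closed form: (4+1)·2^3 - 1 = 39.

Answer: 39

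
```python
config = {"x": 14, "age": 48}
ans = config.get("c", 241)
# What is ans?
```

Trace:
`config = {"x": 14, "age": 48}` → config = {'x': 14, 'age': 48}
`ans = config.get("c", 241)` → ans = 241
So ans = 241

Answer: 241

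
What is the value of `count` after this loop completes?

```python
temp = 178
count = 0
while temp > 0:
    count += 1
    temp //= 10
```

Count digits by repeated division by 10
`count` takes the values: 0 → 1 → 2 → 3

Answer: 3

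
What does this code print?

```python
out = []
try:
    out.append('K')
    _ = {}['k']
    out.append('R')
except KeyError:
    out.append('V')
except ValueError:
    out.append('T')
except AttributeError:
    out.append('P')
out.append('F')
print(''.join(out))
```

Execution trace: 'K' (try body) → 'V' (except KeyError) → 'F' (after the try/except). Output: KVF

Answer: KVF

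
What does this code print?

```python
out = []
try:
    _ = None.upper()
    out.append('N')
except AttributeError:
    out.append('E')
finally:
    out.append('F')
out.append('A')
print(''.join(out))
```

Execution trace: 'E' (except AttributeError) → 'F' (finally) → 'A' (after the try/except). Output: EFA

Answer: EFA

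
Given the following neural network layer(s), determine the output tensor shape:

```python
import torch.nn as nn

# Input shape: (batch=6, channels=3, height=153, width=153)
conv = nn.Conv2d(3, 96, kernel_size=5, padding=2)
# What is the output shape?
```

Input: (6, 3, 153, 153) -> Output: (6, 96, 153, 153)

Answer: (6, 96, 153, 153)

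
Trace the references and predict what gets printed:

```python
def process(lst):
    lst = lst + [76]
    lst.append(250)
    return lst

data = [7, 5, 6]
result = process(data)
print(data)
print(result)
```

Key concept: rebinding parameter vs mutation.
Step by step:
`data = [7, 5, 6]` → data = [7, 5, 6]
`result = process(data)` → result = [7, 5, 6, 76, 250]
`print(data)` → prints [7, 5, 6]
`print(result)` → prints [7, 5, 6, 76, 250]

Answer:
[7, 5, 6]
[7, 5, 6, 76, 250]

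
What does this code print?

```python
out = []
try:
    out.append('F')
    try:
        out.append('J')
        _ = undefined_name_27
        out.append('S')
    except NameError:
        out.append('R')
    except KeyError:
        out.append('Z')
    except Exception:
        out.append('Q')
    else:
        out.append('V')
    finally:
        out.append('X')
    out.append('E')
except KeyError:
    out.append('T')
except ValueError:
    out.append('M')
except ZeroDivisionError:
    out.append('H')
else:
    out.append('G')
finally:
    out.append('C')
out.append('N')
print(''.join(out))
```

Execution trace: 'F' (try body) → 'J' (inner try body) → 'R' (inner except NameError) → 'X' (inner finally) → 'E' (try body, no exception) → 'G' (else) → 'C' (finally) → 'N' (after the try/except). Output: FJRXEGCN

Answer: FJRXEGCN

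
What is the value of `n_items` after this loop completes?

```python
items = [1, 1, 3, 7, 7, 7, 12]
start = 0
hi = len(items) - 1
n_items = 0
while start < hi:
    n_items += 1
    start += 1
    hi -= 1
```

Iterations until pointers meet (list length 7)
`n_items` takes the values: 0 → 1 → 2 → 3

Answer: 3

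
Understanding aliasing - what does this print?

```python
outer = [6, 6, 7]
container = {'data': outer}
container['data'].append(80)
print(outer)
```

Key concept: dict holds reference to list.
Step by step:
`outer = [6, 6, 7]` → outer = [6, 6, 7]
`container = {'data': outer}` → container = {'data': [6, 6, 7]}
`container['data'].append(80)` → outer = [6, 6, 7, 80]; container = {'data': [6, 6, 7, 80]}
`print(outer)` → prints [6, 6, 7, 80]

Answer: [6, 6, 7, 80]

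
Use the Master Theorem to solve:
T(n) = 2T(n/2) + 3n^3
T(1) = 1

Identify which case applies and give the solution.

a=2, b=2, f(n)=3n^3. log_2(2) = 1. Since c=3 > 1 and the regularity condition holds (2(n/2)^3 = (2/2^3)n^3 with 2/2^3 < 1), Case 3 applies: T(n) = Θ(f(n)) = O(n^3).

Answer: O(n^3) - Case 3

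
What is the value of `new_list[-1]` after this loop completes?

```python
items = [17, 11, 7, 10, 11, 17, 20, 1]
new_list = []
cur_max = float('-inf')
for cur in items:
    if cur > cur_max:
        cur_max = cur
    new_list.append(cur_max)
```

Running max ends at 20
`new_list` takes the values: [] → [17] → [17, 17] → [17, 17, 17] → [17, 17, 17, 17] → [17, 17, 17, 17, 17] → [17, 17, 17, 17, 17, 17] → [17, 17, 17, 17, 17, 17, 20] → [17, 17, 17, 17, 17, 17, 20, 20]
So `new_list[-1]` = 20

Answer: 20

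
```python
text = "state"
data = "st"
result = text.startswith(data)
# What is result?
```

Trace:
`text = "state"` → text = 'state'
`data = "st"` → data = 'st'
`result = text.startswith(data)` → result = True
So result = True

Answer: True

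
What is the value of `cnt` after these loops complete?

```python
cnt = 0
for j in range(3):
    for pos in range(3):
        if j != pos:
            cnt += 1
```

3² - 3 (exclude diagonal)
`cnt` takes the values: 0 → 1 → 2 → 3 → 4 → 5 → 6

Answer: 6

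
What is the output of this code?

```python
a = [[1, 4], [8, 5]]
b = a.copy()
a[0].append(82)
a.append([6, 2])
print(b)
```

Key concept: shallow copy with nested lists.
Step by step:
`a = [[1, 4], [8, 5]]` → a = [[1, 4], [8, 5]]
`b = a.copy()` → b = [[1, 4], [8, 5]]
`a[0].append(82)` → a = [[1, 4, 82], [8, 5]]; b = [[1, 4, 82], [8, 5]]
`a.append([6, 2])` → a = [[1, 4, 82], [8, 5], [6, 2]]
`print(b)` → prints [[1, 4, 82], [8, 5]]

Answer: [[1, 4, 82], [8, 5]]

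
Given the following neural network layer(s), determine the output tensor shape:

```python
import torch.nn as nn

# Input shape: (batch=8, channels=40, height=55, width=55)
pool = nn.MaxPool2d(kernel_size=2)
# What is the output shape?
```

Input: (8, 40, 55, 55) -> Output: (8, 40, 27, 27)

Answer: (8, 40, 27, 27)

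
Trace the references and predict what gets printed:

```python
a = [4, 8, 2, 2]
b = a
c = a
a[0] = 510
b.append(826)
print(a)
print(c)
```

Key concept: multiple aliases.
Step by step:
`a = [4, 8, 2, 2]` → a = [4, 8, 2, 2]
`b = a` → b = [4, 8, 2, 2] (same object as a)
`c = a` → c = [4, 8, 2, 2] (same object as a, b)
`a[0] = 510` → a = [510, 8, 2, 2] (same object as b, c); b = [510, 8, 2, 2] (same object as a, c); c = [510, 8, 2, 2] (same object as a, b)
`b.append(826)` → a = [510, 8, 2, 2, 826] (same object as b, c); b = [510, 8, 2, 2, 826] (same object as a, c); c = [510, 8, 2, 2, 826] (same object as a, b)
`print(a)` → prints [510, 8, 2, 2, 826]
`print(c)` → prints [510, 8, 2, 2, 826]

Answer:
[510, 8, 2, 2, 826]
[510, 8, 2, 2, 826]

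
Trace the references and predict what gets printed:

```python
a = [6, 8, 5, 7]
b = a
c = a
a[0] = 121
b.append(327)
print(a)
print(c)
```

Key concept: multiple aliases.
Step by step:
`a = [6, 8, 5, 7]` → a = [6, 8, 5, 7]
`b = a` → b = [6, 8, 5, 7] (same object as a)
`c = a` → c = [6, 8, 5, 7] (same object as a, b)
`a[0] = 121` → a = [121, 8, 5, 7] (same object as b, c); b = [121, 8, 5, 7] (same object as a, c); c = [121, 8, 5, 7] (same object as a, b)
`b.append(327)` → a = [121, 8, 5, 7, 327] (same object as b, c); b = [121, 8, 5, 7, 327] (same object as a, c); c = [121, 8, 5, 7, 327] (same object as a, b)
`print(a)` → prints [121, 8, 5, 7, 327]
`print(c)` → prints [121, 8, 5, 7, 327]

Answer:
[121, 8, 5, 7, 327]
[121, 8, 5, 7, 327]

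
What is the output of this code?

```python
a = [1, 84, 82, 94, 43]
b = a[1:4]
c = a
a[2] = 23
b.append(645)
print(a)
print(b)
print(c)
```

Key concept: slice vs alias.
Step by step:
`a = [1, 84, 82, 94, 43]` → a = [1, 84, 82, 94, 43]
`b = a[1:4]` → b = [84, 82, 94]
`c = a` → c = [1, 84, 82, 94, 43] (same object as a)
`a[2] = 23` → a = [1, 84, 23, 94, 43] (same object as c); c = [1, 84, 23, 94, 43] (same object as a)
`b.append(645)` → b = [84, 82, 94, 645]
`print(a)` → prints [1, 84, 23, 94, 43]
`print(b)` → prints [84, 82, 94, 645]
`print(c)` → prints [1, 84, 23, 94, 43]

Answer:
[1, 84, 23, 94, 43]
[84, 82, 94, 645]
[1, 84, 23, 94, 43]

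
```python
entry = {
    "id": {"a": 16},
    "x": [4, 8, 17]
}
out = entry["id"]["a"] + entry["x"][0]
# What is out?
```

Trace:
`entry = { ...` → entry = {'id': {'a': 16}, 'x': [4, 8, 17]}
`out = entry["id"]["a"] + entry["x"][0]` → out = 20
So out = 20

Answer: 20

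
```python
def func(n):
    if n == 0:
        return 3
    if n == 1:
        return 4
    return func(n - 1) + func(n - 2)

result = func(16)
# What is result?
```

Build up from base cases: func(0)=3, func(1)=4, func(2)=7, func(3)=11, func(4)=18, func(5)=29, func(6)=47, ..., func(16)=5778

Answer: 5778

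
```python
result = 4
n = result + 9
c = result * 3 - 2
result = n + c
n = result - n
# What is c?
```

Trace:
`result = 4` → result = 4
`n = result + 9` → n = 13
`c = result * 3 - 2` → c = 10
`result = n + c` → result = 23
`n = result - n` → n = 10
So c = 10

Answer: 10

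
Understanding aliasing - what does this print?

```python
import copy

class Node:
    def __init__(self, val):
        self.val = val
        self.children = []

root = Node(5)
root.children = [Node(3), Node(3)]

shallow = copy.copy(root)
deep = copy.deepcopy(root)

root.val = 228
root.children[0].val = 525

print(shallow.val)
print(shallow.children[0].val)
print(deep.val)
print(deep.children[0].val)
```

Key concept: deep copy with custom objects.
Step by step:
`root = Node(5)` → root = Node(val=5, children=[])
`root.children = [Node(3), Node(3)]` → root = Node(val=5, children=[Node(val=3, children=[]), Node(val=3, children=[])])
`shallow = copy.copy(root)` → shallow = Node(val=5, children=[Node(val=3, children=[]), Node(val=3, children=[])])
`deep = copy.deepcopy(root)` → deep = Node(val=5, children=[Node(val=3, children=[]), Node(val=3, children=[])])
`root.val = 228` → root = Node(val=228, children=[Node(val=3, children=[]), Node(val=3, children=[])])
`root.children[0].val = 525` → root = Node(val=228, children=[Node(val=525, children=[]), Node(val=3, children=[])]); shallow = Node(val=5, children=[Node(val=525, children=[]), Node(val=3, children=[])])
`print(shallow.val)` → prints 5
`print(shallow.children[0].val)` → prints 525
`print(deep.val)` → prints 5
`print(deep.children[0].val)` → prints 3

Answer:
5
525
5
3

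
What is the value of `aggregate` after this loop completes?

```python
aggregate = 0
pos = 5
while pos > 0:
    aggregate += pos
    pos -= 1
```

Sum 5 down to 1
`aggregate` takes the values: 0 → 5 → 9 → 12 → 14 → 15

Answer: 15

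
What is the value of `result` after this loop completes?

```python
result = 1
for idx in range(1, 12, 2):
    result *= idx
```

Product of 1, 3, 5, ... up to 11
`result` takes the values: 1 → 3 → 15 → 105 → 945 → 10395

Answer: 10395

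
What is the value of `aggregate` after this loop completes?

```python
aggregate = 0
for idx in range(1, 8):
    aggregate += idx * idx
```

Sum of squares 1² to 7² = 140
`aggregate` takes the values: 0 → 1 → 5 → 14 → 30 → 55 → 91 → 140

Answer: 140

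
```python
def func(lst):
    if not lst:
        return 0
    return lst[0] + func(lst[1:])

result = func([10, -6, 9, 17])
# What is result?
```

10 + (-6) + 9 + 17 + 0 = 30

Answer: 30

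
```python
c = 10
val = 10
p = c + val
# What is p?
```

Trace:
`c = 10` → c = 10
`val = 10` → val = 10
`p = c + val` → p = 20
So p = 20

Answer: 20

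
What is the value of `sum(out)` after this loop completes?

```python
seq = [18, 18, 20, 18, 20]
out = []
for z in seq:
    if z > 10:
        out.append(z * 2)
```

Sum of doubled values > 10
`out` takes the values: [] → [36] → [36, 36] → [36, 36, 40] → [36, 36, 40, 36] → [36, 36, 40, 36, 40]
So `sum(out)` = 188

Answer: 188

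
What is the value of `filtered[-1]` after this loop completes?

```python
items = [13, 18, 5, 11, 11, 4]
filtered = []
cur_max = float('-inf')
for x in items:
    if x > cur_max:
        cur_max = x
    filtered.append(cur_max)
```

Running max ends at 18
`filtered` takes the values: [] → [13] → [13, 18] → [13, 18, 18] → [13, 18, 18, 18] → [13, 18, 18, 18, 18] → [13, 18, 18, 18, 18, 18]
So `filtered[-1]` = 18

Answer: 18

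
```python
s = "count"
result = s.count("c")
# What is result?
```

Trace:
`s = "count"` → s = 'count'
`result = s.count("c")` → result = 1
So result = 1

Answer: 1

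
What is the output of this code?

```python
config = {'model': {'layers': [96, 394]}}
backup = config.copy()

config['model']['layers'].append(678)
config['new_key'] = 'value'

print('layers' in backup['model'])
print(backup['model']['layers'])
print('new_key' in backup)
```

Key concept: shallow copy gotcha with nested dict.
Step by step:
`config = {'model': {'layers': [96, 394]}}` → config = {'model': {'layers': [96, 394]}}
`backup = config.copy()` → backup = {'model': {'layers': [96, 394]}}
`config['model']['layers'].append(678)` → config = {'model': {'layers': [96, 394, 678]}}; backup = {'model': {'layers': [96, 394, 678]}}
`config['new_key'] = 'value'` → config = {'model': {'layers': [96, 394, 678]}, 'new_key': 'value'}
`print('layers' in backup['model'])` → prints True
`print(backup['model']['layers'])` → prints [96, 394, 678]
`print('new_key' in backup)` → prints False

Answer:
True
[96, 394, 678]
False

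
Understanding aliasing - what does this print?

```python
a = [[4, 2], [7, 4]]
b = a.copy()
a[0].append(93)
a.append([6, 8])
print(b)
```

Key concept: shallow copy with nested lists.
Step by step:
`a = [[4, 2], [7, 4]]` → a = [[4, 2], [7, 4]]
`b = a.copy()` → b = [[4, 2], [7, 4]]
`a[0].append(93)` → a = [[4, 2, 93], [7, 4]]; b = [[4, 2, 93], [7, 4]]
`a.append([6, 8])` → a = [[4, 2, 93], [7, 4], [6, 8]]
`print(b)` → prints [[4, 2, 93], [7, 4]]

Answer: [[4, 2, 93], [7, 4]]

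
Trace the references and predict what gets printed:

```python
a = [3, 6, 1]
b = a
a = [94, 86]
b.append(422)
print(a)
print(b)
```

Key concept: rebinding vs mutation: a is rebound to a new list, b still points at the original.
Step by step:
`a = [3, 6, 1]` → a = [3, 6, 1]
`b = a` → b = [3, 6, 1] (same object as a)
`a = [94, 86]` → a = [94, 86]
`b.append(422)` → b = [3, 6, 1, 422]
`print(a)` → prints [94, 86]
`print(b)` → prints [3, 6, 1, 422]

Answer:
[94, 86]
[3, 6, 1, 422]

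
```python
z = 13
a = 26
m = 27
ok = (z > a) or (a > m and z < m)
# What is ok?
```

Trace:
`z = 13` → z = 13
`a = 26` → a = 26
`m = 27` → m = 27
`ok = (z > a) or (a > m and z < m)` → ok = False
So ok = False

Answer: False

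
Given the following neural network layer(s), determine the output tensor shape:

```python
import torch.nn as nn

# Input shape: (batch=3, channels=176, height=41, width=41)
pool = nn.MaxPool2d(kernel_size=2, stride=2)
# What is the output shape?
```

Input: (3, 176, 41, 41) -> Output: (3, 176, 20, 20)

Answer: (3, 176, 20, 20)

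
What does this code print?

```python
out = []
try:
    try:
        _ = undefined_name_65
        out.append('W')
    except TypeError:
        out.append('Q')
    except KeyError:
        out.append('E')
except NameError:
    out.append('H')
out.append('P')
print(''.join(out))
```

Execution trace: 'H' (outer except NameError) → 'P' (after the try/except). Output: HP

Answer: HP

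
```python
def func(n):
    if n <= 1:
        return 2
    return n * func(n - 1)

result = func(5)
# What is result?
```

func(5) = 5 * 4 * 3 * 2 * 2 = 240

Answer: 240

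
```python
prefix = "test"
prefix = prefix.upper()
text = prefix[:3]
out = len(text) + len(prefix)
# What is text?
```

Trace:
`prefix = "test"` → prefix = 'test'
`prefix = prefix.upper()` → prefix = 'TEST'
`text = prefix[:3]` → text = 'TES'
`out = len(text) + len(prefix)` → out = 7
So text = 'TES'

Answer: 'TES'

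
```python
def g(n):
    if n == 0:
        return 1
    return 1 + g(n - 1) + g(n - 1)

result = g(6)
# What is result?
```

g(n) = 1 + 2·g(n-1), g(0)=1. Closed form: (1+1)·2^6 - 1 = 127.

Answer: 127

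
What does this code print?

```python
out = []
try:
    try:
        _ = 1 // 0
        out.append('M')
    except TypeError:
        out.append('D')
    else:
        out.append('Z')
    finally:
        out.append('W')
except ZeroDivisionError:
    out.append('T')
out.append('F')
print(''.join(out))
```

Execution trace: 'W' (finally) → 'T' (outer except ZeroDivisionError) → 'F' (after the try/except). Output: WTF

Answer: WTF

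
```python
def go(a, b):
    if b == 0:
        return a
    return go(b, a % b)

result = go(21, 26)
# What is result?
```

go(21, 26) -> go(26, 21) -> go(21, 5) -> go(5, 1) -> go(1, 0) -> 1

Answer: 1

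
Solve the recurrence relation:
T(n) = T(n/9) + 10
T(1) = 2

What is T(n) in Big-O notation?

Each step divides n by 9 and adds 10. After log_9(n) steps we reach T(1)=2. So T(n) = 10·log_9(n) + 2 = O(log n).

Answer: O(log n)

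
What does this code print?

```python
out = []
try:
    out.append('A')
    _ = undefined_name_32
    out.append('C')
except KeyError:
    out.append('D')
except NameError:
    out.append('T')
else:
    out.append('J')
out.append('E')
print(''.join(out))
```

Execution trace: 'A' (try body) → 'T' (except NameError) → 'E' (after the try/except). Output: ATE

Answer: ATE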